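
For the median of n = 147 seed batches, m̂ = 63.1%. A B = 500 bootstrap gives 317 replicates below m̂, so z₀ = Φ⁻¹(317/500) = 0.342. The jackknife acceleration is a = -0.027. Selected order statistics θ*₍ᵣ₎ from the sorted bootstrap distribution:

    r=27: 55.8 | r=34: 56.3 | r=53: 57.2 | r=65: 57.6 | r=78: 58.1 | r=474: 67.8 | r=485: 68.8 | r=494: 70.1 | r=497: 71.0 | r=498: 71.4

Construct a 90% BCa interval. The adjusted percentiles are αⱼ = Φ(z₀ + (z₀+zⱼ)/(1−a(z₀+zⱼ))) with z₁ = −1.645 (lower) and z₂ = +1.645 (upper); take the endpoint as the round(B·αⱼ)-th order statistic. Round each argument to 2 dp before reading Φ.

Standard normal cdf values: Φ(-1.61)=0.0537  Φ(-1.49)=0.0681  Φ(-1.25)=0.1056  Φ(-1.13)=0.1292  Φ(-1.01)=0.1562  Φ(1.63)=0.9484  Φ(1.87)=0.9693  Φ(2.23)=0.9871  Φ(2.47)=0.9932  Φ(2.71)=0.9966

(58.1, 70.1)

Lower: z₀ + z₁ = 0.342 + (-1.645) = -1.303; 1 − a(z₀+z₁) = 1 − (-0.027)(-1.303) = 0.9648; argument = 0.342 + (-1.303)/0.9648 = -1.0085 → -1.01.
α₁ = Φ(-1.01) = 0.1562; rank = round(500 × 0.1562) = 78; θ*₍78₎ = 58.1.
Upper: z₀ + z₂ = 1.987; 1 − a(z₀+z₂) = 1.0536; argument = 2.2278 → 2.23; α₂ = 0.9871; rank = 494; θ*₍494₎ = 70.1.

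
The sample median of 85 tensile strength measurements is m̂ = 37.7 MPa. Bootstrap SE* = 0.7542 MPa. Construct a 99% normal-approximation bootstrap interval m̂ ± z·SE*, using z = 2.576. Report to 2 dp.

Margin = 2.576 × 0.7542 = 1.943
Interval: 37.7 ± 1.943

(35.76, 39.64)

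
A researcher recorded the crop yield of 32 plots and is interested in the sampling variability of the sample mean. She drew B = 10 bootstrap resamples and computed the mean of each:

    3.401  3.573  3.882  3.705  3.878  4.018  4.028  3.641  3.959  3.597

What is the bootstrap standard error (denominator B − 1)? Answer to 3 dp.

SE* = 0.214

Bootstrap SE is the standard deviation of the 10 replicate means.
Mean of replicates: (3.401 + 3.573 + 3.882 + 3.705 + 3.878 + 4.018 + 4.028 + 3.641 + 3.959 + 3.597) / 10 = 37.6820 / 10 = 3.7682
Sum of squared deviations: (−0.3672)² + (−0.1952)² + (+0.1138)² + (−0.0632)² + (+0.1098)² + (+0.2498)² + (+0.2598)² + (−0.1272)² + (+0.1908)² + (−0.1712)² = 0.4137
Variance = 0.4137 / 9 = 0.0460
SE* = √0.0460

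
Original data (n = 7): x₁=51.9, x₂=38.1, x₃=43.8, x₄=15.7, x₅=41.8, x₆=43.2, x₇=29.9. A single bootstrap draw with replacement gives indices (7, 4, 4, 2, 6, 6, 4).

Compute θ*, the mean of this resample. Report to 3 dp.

Resample values: 29.9, 15.7, 15.7, 38.1, 43.2, 43.2, 15.7.
Mean = (29.9 + 15.7 + 15.7 + 38.1 + 43.2 + 43.2 + 15.7) / 7 = 201.50 / 7 = 28.786

θ* = 28.786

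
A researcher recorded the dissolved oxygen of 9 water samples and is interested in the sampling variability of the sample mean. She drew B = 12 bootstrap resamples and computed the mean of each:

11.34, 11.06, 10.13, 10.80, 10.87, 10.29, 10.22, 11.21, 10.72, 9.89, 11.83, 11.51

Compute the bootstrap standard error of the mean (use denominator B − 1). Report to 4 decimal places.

Bootstrap SE is the standard deviation of the 12 replicate means.
Mean of replicates: (11.34 + 11.06 + 10.13 + 10.80 + 10.87 + 10.29 + 10.22 + 11.21 + 10.72 + 9.89 + 11.83 + 11.51) / 12 = 129.87000 / 12 = 10.82250
Sum of squared deviations: (+0.51750)² + (+0.23750)² + (−0.69250)² + (−0.02250)² + (+0.04750)² + (−0.53250)² + (−0.60250)² + (+0.38750)² + (−0.10250)² + (−0.93250)² + (+1.00750)² + (+0.68750)² = 3.97102
Variance = 3.97102 / 11 = 0.36100
SE* = √0.36100

SE* = 0.6008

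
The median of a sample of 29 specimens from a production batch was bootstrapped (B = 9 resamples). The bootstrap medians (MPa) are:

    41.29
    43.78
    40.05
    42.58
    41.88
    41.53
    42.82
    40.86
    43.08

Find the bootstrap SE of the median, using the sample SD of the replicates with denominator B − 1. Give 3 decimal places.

SE* = 1.182

Bootstrap SE is the standard deviation of the 9 replicate medians.
Mean of replicates: (41.29 + 43.78 + 40.05 + 42.58 + 41.88 + 41.53 + 42.82 + 40.86 + 43.08) / 9 = 377.8700 / 9 = 41.9856
Sum of squared deviations: (−0.6956)² + (+1.7944)² + (−1.9356)² + (+0.5944)² + (−0.1056)² + (−0.4556)² + (+0.8344)² + (−1.1256)² + (+1.0944)² = 11.1832
Variance = 11.1832 / 8 = 1.3979
SE* = √1.3979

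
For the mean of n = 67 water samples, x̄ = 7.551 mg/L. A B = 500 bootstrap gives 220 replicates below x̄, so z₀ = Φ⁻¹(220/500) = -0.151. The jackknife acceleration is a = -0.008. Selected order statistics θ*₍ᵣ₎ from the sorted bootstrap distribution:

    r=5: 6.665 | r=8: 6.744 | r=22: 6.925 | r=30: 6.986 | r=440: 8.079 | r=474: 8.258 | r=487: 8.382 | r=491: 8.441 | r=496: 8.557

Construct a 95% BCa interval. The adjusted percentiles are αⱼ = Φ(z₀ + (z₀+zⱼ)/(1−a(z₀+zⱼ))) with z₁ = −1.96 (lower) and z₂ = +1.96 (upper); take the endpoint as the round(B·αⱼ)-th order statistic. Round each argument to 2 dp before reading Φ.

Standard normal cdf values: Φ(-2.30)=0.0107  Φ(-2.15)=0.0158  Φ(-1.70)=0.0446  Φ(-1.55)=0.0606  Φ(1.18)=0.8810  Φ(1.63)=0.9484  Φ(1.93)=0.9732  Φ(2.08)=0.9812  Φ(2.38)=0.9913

Lower: z₀ + z₁ = -0.151 + (-1.960) = -2.111; 1 − a(z₀+z₁) = 1 − (-0.008)(-2.111) = 0.9831; argument = -0.151 + (-2.111)/0.9831 = -2.2983 → -2.30.
α₁ = Φ(-2.30) = 0.0107; rank = round(500 × 0.0107) = 5; θ*₍5₎ = 6.665.
Upper: z₀ + z₂ = 1.809; 1 − a(z₀+z₂) = 1.0145; argument = 1.6322 → 1.63; α₂ = 0.9484; rank = 474; θ*₍474₎ = 8.258.

(6.665, 8.258)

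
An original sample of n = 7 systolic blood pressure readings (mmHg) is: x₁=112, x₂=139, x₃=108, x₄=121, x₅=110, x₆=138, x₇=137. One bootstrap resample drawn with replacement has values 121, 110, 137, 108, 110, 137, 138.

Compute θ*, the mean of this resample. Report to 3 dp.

θ* = 123.000

Mean = (121 + 110 + 137 + 108 + 110 + 137 + 138) / 7 = 861.0 / 7 = 123.000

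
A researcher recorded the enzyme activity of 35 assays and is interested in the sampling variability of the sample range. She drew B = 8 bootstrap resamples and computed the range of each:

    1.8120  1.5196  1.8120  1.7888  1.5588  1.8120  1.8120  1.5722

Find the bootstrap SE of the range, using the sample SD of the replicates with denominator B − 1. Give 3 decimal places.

Bootstrap SE is the standard deviation of the 8 replicate ranges.
Mean of replicates: (1.8120 + 1.5196 + 1.8120 + 1.7888 + 1.5588 + 1.8120 + 1.8120 + 1.5722) / 8 = 13.68740 / 8 = 1.71093
Sum of squared deviations: (+0.10108)² + (−0.19132)² + (+0.10108)² + (+0.07787)² + (−0.15213)² + (+0.10108)² + (+0.10108)² + (−0.13872)² = 0.12592
Variance = 0.12592 / 7 = 0.01799
SE* = √0.01799

SE* = 0.134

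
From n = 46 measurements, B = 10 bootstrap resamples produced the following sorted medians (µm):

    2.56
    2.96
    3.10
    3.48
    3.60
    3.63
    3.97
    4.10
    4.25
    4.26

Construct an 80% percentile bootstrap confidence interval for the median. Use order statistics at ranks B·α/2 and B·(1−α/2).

(2.56, 4.25)

α = 0.20; lower rank = 10 × 0.100 = 1; upper rank = 10 × 0.900 = 9.
The 1st smallest replicate is 2.56; the 9th is 4.25.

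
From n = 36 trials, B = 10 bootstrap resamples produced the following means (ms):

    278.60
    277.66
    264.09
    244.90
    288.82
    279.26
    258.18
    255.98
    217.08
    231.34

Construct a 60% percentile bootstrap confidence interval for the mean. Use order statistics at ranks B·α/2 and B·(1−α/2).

Sorted replicates: 217.08, 231.34, 244.90, 255.98, 258.18, 264.09, 277.66, 278.60, 279.26, 288.82
α = 0.40; lower rank = 10 × 0.200 = 2; upper rank = 10 × 0.800 = 8.
The 2nd smallest replicate is 231.34; the 8th is 278.60.

(231.34, 278.60)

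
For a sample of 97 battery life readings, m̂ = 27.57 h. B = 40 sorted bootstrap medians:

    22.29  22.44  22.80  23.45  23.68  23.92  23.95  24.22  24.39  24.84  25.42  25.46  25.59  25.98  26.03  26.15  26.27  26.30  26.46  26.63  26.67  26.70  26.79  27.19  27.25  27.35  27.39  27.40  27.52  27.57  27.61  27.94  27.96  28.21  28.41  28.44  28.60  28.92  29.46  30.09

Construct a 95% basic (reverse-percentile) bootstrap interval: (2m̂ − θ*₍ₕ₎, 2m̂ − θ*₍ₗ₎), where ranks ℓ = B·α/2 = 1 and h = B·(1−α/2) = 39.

(25.68, 32.85)

Percentile endpoints at ranks 1 and 39: θ*₍1₎ = 22.29, θ*₍39₎ = 29.46.
Basic interval reflects these around m̂:
  lower = 2 × 27.57 − 29.46 = 25.68
  upper = 2 × 27.57 − 22.29 = 32.85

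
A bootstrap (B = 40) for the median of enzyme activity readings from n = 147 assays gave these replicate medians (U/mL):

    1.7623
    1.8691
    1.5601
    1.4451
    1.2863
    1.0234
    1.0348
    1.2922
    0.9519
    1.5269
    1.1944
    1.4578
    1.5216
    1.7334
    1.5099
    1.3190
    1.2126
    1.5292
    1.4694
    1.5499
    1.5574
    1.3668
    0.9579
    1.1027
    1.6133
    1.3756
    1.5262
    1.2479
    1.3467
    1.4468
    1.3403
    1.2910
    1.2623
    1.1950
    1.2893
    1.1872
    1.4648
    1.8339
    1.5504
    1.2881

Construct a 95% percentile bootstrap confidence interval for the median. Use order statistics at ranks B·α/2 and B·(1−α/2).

(0.9519, 1.8339)

Sorted replicates: 0.9519, 0.9579, 1.0234, 1.0348, 1.1027, 1.1872, 1.1944, 1.1950, 1.2126, 1.2479, 1.2623, 1.2863, 1.2881, 1.2893, 1.2910, 1.2922, 1.3190, 1.3403, 1.3467, 1.3668, 1.3756, 1.4451, 1.4468, 1.4578, 1.4648, 1.4694, 1.5099, 1.5216, 1.5262, 1.5269, 1.5292, 1.5499, 1.5504, 1.5574, 1.5601, 1.6133, 1.7334, 1.7623, 1.8339, 1.8691
α = 0.05; lower rank = 40 × 0.025 = 1; upper rank = 40 × 0.975 = 39.
The 1st smallest replicate is 0.9519; the 39th is 1.8339.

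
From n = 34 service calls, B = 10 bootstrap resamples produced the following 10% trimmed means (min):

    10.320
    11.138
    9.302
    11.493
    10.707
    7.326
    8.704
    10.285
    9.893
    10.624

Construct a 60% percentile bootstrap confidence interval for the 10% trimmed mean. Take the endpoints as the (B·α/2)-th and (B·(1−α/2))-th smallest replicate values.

Sorted replicates: 7.326, 8.704, 9.302, 9.893, 10.285, 10.320, 10.624, 10.707, 11.138, 11.493
α = 0.40; lower rank = 10 × 0.200 = 2; upper rank = 10 × 0.800 = 8.
The 2nd smallest replicate is 8.704; the 8th is 10.707.

(8.704, 10.707)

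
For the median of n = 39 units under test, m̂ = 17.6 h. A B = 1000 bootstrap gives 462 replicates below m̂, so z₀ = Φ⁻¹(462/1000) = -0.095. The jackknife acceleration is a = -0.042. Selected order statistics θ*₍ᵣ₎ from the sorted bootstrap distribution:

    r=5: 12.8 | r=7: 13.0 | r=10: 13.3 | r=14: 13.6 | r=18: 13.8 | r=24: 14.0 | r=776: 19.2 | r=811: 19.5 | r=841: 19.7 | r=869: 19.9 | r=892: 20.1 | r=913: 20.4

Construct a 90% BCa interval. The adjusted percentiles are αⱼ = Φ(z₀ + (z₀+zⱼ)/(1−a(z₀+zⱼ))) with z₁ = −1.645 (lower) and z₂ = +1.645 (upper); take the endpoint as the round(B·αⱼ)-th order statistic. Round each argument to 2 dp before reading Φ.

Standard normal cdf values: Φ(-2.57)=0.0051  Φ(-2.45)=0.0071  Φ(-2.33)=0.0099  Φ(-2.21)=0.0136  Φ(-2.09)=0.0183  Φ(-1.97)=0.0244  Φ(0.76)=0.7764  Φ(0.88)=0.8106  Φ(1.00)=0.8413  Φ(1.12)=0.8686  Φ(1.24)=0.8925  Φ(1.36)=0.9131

(14.0, 20.4)

Lower: z₀ + z₁ = -0.095 + (-1.645) = -1.740; 1 − a(z₀+z₁) = 1 − (-0.042)(-1.740) = 0.9269; argument = -0.095 + (-1.740)/0.9269 = -1.9722 → -1.97.
α₁ = Φ(-1.97) = 0.0244; rank = round(1000 × 0.0244) = 24; θ*₍24₎ = 14.0.
Upper: z₀ + z₂ = 1.550; 1 − a(z₀+z₂) = 1.0651; argument = 1.3603 → 1.36; α₂ = 0.9131; rank = 913; θ*₍913₎ = 20.4.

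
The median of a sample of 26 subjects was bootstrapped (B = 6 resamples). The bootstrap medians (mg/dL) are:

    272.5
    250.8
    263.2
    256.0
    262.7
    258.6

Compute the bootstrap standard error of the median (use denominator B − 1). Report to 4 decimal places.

Bootstrap SE is the standard deviation of the 6 replicate medians.
Mean of replicates: (272.5 + 250.8 + 263.2 + 256.0 + 262.7 + 258.6) / 6 = 1563.80000 / 6 = 260.63333
Sum of squared deviations: (+11.86667)² + (−9.83333)² + (+2.56667)² + (−4.63333)² + (+2.06667)² + (−2.03333)² = 273.97333
Variance = 273.97333 / 5 = 54.79467
SE* = √54.79467

SE* = 7.4023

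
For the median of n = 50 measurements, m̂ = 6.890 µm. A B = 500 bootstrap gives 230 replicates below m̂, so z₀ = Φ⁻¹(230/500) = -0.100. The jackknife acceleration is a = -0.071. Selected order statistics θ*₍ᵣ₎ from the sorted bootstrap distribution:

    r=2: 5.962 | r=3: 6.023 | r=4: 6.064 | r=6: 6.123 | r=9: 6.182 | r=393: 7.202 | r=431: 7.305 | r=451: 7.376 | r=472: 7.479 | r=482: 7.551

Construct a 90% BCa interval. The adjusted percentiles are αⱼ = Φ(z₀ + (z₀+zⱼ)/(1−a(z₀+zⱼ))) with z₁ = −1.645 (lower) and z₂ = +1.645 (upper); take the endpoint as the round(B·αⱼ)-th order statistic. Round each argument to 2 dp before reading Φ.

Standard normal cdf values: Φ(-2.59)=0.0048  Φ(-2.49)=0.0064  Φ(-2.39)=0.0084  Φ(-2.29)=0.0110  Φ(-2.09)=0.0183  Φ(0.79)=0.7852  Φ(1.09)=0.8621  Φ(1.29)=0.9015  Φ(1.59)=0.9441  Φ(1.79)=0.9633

(6.182, 7.376)

Lower: z₀ + z₁ = -0.100 + (-1.645) = -1.745; 1 − a(z₀+z₁) = 1 − (-0.071)(-1.745) = 0.8761; argument = -0.100 + (-1.745)/0.8761 = -2.0918 → -2.09.
α₁ = Φ(-2.09) = 0.0183; rank = round(500 × 0.0183) = 9; θ*₍9₎ = 6.182.
Upper: z₀ + z₂ = 1.545; 1 − a(z₀+z₂) = 1.1097; argument = 1.2923 → 1.29; α₂ = 0.9015; rank = 451; θ*₍451₎ = 7.376.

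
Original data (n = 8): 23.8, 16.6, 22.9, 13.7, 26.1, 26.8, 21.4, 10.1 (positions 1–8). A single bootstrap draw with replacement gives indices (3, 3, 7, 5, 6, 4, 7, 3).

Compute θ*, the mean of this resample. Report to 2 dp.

Resample values: 22.9, 22.9, 21.4, 26.1, 26.8, 13.7, 21.4, 22.9.
Mean = (22.9 + 22.9 + 21.4 + 26.1 + 26.8 + 13.7 + 21.4 + 22.9) / 8 = 178.10 / 8 = 22.26

θ* = 22.26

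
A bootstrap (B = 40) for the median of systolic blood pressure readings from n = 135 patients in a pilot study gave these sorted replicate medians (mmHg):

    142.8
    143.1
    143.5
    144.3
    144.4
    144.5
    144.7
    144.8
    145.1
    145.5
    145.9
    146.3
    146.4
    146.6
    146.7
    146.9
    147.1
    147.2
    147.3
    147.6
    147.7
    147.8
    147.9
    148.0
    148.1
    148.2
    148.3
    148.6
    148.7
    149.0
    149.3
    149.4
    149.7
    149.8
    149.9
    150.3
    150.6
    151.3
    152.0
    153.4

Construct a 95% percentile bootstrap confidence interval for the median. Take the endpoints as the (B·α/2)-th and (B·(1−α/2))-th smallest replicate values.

(142.8, 152.0)

α = 0.05; lower rank = 40 × 0.025 = 1; upper rank = 40 × 0.975 = 39.
The 1st smallest replicate is 142.8; the 39th is 152.0.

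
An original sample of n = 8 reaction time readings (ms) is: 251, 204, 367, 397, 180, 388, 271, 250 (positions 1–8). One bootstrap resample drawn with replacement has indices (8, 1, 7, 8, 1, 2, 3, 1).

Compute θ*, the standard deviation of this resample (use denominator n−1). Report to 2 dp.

θ* = 46.48

Resample values: 250, 251, 271, 250, 251, 204, 367, 251.
Mean = 261.8750; sum of squared deviations = 15120.8750
s² = 15120.8750 / 7 = 2160.1250
s = √2160.1250 = 46.48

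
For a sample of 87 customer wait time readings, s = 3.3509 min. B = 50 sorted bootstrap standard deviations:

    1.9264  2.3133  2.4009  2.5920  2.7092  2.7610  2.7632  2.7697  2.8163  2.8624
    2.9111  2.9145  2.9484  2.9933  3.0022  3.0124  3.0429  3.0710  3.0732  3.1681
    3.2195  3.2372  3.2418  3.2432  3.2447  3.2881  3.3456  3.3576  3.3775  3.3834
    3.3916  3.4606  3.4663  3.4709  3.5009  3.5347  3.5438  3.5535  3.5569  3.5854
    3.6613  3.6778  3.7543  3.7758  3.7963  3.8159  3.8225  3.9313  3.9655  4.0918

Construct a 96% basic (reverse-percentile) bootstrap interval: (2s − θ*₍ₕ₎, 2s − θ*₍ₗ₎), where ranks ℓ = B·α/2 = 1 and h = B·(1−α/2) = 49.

(2.7363, 4.7754)

Percentile endpoints at ranks 1 and 49: θ*₍1₎ = 1.9264, θ*₍49₎ = 3.9655.
Basic interval reflects these around s:
  lower = 2 × 3.3509 − 3.9655 = 2.7363
  upper = 2 × 3.3509 − 1.9264 = 4.7754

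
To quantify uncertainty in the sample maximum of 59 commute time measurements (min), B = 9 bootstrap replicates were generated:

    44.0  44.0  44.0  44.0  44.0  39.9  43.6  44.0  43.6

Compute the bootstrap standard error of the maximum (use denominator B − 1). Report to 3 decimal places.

Bootstrap SE is the standard deviation of the 9 replicate maximums.
Mean of replicates: (44.0 + 44.0 + 44.0 + 44.0 + 44.0 + 39.9 + 43.6 + 44.0 + 43.6) / 9 = 391.1000 / 9 = 43.4556
Sum of squared deviations: (+0.5444)² + (+0.5444)² + (+0.5444)² + (+0.5444)² + (+0.5444)² + (−3.5556)² + (+0.1444)² + (+0.5444)² + (+0.1444)² = 14.4622
Variance = 14.4622 / 8 = 1.8078
SE* = √1.8078

SE* = 1.345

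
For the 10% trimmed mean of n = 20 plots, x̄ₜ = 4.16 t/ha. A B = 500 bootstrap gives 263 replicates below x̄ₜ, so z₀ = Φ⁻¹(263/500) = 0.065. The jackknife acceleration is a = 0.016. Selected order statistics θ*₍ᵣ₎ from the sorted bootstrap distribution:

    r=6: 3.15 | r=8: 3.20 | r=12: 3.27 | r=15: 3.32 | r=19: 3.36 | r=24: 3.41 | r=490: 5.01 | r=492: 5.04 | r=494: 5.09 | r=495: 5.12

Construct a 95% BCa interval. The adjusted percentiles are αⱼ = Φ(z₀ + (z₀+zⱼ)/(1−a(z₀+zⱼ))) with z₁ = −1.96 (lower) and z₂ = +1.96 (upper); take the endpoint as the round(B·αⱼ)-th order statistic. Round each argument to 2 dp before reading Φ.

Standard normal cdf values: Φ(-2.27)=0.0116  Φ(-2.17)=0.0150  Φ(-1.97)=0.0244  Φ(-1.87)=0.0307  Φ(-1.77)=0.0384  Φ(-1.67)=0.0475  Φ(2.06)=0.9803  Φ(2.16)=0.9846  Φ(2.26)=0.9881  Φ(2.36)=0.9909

Lower: z₀ + z₁ = 0.065 + (-1.960) = -1.895; 1 − a(z₀+z₁) = 1 − (0.016)(-1.895) = 1.0303; argument = 0.065 + (-1.895)/1.0303 = -1.7742 → -1.77.
α₁ = Φ(-1.77) = 0.0384; rank = round(500 × 0.0384) = 19; θ*₍19₎ = 3.36.
Upper: z₀ + z₂ = 2.025; 1 − a(z₀+z₂) = 0.9676; argument = 2.1578 → 2.16; α₂ = 0.9846; rank = 492; θ*₍492₎ = 5.04.

(3.36, 5.04)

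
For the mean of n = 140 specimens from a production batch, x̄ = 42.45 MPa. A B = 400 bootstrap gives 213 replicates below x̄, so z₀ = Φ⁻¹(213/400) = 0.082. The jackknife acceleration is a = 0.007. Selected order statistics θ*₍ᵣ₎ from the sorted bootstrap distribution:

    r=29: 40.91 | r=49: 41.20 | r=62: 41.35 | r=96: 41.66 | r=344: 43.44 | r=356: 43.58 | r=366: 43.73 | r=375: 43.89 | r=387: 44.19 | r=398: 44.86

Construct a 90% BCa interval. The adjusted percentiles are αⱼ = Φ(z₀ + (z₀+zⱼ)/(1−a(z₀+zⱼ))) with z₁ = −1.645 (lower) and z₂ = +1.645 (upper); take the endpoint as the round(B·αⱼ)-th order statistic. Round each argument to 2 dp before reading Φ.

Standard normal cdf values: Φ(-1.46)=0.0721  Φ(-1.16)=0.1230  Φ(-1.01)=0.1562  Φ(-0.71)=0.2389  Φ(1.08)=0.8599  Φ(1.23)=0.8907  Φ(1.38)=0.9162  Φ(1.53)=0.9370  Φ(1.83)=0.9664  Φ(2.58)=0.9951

Lower: z₀ + z₁ = 0.082 + (-1.645) = -1.563; 1 − a(z₀+z₁) = 1 − (0.007)(-1.563) = 1.0109; argument = 0.082 + (-1.563)/1.0109 = -1.4641 → -1.46.
α₁ = Φ(-1.46) = 0.0721; rank = round(400 × 0.0721) = 29; θ*₍29₎ = 40.91.
Upper: z₀ + z₂ = 1.727; 1 − a(z₀+z₂) = 0.9879; argument = 1.8301 → 1.83; α₂ = 0.9664; rank = 387; θ*₍387₎ = 44.19.

(40.91, 44.19)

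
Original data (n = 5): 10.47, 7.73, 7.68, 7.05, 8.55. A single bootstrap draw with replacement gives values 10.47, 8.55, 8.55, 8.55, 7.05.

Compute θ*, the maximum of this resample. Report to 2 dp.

θ* = 10.47

Maximum = 10.47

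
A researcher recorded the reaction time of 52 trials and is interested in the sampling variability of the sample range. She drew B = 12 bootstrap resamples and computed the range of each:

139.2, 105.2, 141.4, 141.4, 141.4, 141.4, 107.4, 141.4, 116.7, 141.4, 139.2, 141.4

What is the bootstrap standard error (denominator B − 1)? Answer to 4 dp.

Bootstrap SE is the standard deviation of the 12 replicate ranges.
Mean of replicates: (139.2 + 105.2 + 141.4 + 141.4 + 141.4 + 141.4 + 107.4 + 141.4 + 116.7 + 141.4 + 139.2 + 141.4) / 12 = 1597.50000 / 12 = 133.12500
Sum of squared deviations: (+6.07500)² + (−27.92500)² + (+8.27500)² + (+8.27500)² + (+8.27500)² + (+8.27500)² + (−25.72500)² + (+8.27500)² + (−16.42500)² + (+8.27500)² + (+6.07500)² + (+8.27500)² = 2264.50250
Variance = 2264.50250 / 11 = 205.86386
SE* = √205.86386

SE* = 14.3480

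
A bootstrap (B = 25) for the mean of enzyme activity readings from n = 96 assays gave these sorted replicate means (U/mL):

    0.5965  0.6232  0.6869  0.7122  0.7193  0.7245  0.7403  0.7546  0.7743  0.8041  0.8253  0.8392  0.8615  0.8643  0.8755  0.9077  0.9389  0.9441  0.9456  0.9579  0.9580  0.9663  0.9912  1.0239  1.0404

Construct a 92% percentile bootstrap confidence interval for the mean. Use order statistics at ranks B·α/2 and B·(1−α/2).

(0.5965, 1.0239)

α = 0.08; lower rank = 25 × 0.040 = 1; upper rank = 25 × 0.960 = 24.
The 1st smallest replicate is 0.5965; the 24th is 1.0239.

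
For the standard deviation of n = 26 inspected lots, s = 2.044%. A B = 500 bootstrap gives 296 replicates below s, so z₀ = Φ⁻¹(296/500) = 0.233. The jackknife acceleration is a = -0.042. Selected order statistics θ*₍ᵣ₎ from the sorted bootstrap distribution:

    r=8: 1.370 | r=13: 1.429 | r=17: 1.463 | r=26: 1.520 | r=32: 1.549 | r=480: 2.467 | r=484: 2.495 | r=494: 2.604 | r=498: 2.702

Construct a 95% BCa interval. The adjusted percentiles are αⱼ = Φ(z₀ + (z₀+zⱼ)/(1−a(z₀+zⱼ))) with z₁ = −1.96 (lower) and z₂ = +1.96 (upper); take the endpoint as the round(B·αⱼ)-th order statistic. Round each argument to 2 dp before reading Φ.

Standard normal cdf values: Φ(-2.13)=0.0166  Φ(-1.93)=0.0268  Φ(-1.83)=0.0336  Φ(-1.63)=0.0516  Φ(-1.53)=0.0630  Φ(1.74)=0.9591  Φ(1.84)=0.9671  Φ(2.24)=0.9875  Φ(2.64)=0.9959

Lower: z₀ + z₁ = 0.233 + (-1.960) = -1.727; 1 − a(z₀+z₁) = 1 − (-0.042)(-1.727) = 0.9275; argument = 0.233 + (-1.727)/0.9275 = -1.6291 → -1.63.
α₁ = Φ(-1.63) = 0.0516; rank = round(500 × 0.0516) = 26; θ*₍26₎ = 1.520.
Upper: z₀ + z₂ = 2.193; 1 − a(z₀+z₂) = 1.0921; argument = 2.2410 → 2.24; α₂ = 0.9875; rank = 494; θ*₍494₎ = 2.604.

(1.520, 2.604)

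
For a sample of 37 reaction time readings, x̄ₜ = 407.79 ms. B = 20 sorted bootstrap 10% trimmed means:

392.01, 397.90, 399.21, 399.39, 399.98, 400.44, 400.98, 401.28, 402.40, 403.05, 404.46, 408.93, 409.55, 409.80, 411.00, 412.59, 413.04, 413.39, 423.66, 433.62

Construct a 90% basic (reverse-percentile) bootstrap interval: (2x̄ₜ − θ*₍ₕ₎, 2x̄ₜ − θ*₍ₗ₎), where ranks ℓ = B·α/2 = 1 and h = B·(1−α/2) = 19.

Percentile endpoints at ranks 1 and 19: θ*₍1₎ = 392.01, θ*₍19₎ = 423.66.
Basic interval reflects these around x̄ₜ:
  lower = 2 × 407.79 − 423.66 = 391.92
  upper = 2 × 407.79 − 392.01 = 423.57

(391.92, 423.57)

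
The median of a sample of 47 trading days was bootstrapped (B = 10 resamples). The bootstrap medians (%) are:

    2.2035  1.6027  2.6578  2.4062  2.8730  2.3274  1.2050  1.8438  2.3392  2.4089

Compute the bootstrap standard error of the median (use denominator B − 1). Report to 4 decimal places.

SE* = 0.5007

Bootstrap SE is the standard deviation of the 10 replicate medians.
Mean of replicates: (2.2035 + 1.6027 + 2.6578 + 2.4062 + 2.8730 + 2.3274 + 1.2050 + 1.8438 + 2.3392 + 2.4089) / 10 = 21.86750 / 10 = 2.18675
Sum of squared deviations: (+0.01675)² + (−0.58405)² + (+0.47105)² + (+0.21945)² + (+0.68625)² + (+0.14065)² + (−0.98175)² + (−0.34295)² + (+0.15245)² + (+0.22215)² = 2.25620
Variance = 2.25620 / 9 = 0.25069
SE* = √0.25069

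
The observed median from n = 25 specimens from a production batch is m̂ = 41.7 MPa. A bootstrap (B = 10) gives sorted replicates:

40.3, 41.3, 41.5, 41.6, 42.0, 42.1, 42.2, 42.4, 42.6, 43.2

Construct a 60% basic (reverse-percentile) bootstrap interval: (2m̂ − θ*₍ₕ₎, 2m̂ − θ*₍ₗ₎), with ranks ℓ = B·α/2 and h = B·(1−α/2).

Percentile endpoints at ranks 2 and 8: θ*₍2₎ = 41.3, θ*₍8₎ = 42.4.
Basic interval reflects these around m̂:
  lower = 2 × 41.7 − 42.4 = 41.0
  upper = 2 × 41.7 − 41.3 = 42.1

(41.0, 42.1)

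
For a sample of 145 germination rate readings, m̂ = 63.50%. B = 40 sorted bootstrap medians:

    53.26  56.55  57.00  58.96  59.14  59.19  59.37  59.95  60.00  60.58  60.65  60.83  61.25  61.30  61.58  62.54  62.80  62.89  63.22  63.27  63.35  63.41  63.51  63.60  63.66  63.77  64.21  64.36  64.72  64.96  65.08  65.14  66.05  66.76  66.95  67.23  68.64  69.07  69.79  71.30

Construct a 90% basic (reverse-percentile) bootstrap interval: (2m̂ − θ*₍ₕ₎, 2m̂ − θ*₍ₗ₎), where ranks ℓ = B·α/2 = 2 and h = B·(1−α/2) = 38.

(57.93, 70.45)

Percentile endpoints at ranks 2 and 38: θ*₍2₎ = 56.55, θ*₍38₎ = 69.07.
Basic interval reflects these around m̂:
  lower = 2 × 63.50 − 69.07 = 57.93
  upper = 2 × 63.50 − 56.55 = 70.45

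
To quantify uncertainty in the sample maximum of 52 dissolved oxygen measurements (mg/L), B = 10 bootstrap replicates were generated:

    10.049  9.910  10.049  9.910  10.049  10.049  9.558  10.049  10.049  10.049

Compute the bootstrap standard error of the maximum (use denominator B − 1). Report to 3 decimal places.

Bootstrap SE is the standard deviation of the 10 replicate maximums.
Mean of replicates: (10.049 + 9.910 + 10.049 + 9.910 + 10.049 + 10.049 + 9.558 + 10.049 + 10.049 + 10.049) / 10 = 99.7210 / 10 = 9.9721
Sum of squared deviations: (+0.0769)² + (−0.0621)² + (+0.0769)² + (−0.0621)² + (+0.0769)² + (+0.0769)² + (−0.4141)² + (+0.0769)² + (+0.0769)² + (+0.0769)² = 0.2206
Variance = 0.2206 / 9 = 0.0245
SE* = √0.0245

SE* = 0.157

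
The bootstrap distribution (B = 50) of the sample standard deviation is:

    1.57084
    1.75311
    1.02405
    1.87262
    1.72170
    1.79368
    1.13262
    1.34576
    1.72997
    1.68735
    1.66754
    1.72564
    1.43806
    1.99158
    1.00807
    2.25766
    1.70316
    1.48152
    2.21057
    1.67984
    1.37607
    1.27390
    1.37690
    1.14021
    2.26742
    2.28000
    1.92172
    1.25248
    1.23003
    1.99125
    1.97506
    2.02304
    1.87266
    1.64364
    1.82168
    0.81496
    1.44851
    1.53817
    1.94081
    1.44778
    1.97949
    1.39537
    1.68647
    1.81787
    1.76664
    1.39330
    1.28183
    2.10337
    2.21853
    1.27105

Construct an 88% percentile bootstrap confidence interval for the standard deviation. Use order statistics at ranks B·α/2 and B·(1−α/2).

Sorted replicates: 0.81496, 1.00807, 1.02405, 1.13262, 1.14021, 1.23003, 1.25248, 1.27105, 1.27390, 1.28183, 1.34576, 1.37607, 1.37690, 1.39330, 1.39537, 1.43806, 1.44778, 1.44851, 1.48152, 1.53817, 1.57084, 1.64364, 1.66754, 1.67984, 1.68647, 1.68735, 1.70316, 1.72170, 1.72564, 1.72997, 1.75311, 1.76664, 1.79368, 1.81787, 1.82168, 1.87262, 1.87266, 1.92172, 1.94081, 1.97506, 1.97949, 1.99125, 1.99158, 2.02304, 2.10337, 2.21057, 2.21853, 2.25766, 2.26742, 2.28000
α = 0.12; lower rank = 50 × 0.060 = 3; upper rank = 50 × 0.940 = 47.
The 3rd smallest replicate is 1.02405; the 47th is 2.21853.

(1.02405, 2.21853)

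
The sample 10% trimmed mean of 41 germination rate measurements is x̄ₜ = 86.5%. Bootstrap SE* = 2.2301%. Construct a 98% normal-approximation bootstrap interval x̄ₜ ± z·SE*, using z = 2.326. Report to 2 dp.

(81.31, 91.69)

Margin = 2.326 × 2.2301 = 5.187
Interval: 86.5 ± 5.187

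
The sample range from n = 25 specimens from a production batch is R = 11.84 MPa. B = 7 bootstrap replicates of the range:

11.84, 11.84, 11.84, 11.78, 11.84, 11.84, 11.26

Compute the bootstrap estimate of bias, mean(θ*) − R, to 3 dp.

bias = −0.091

mean(θ*) = (11.84 + 11.84 + 11.84 + 11.78 + 11.84 + 11.84 + 11.26) / 7 = 11.7486
bias = 11.7486 − 11.84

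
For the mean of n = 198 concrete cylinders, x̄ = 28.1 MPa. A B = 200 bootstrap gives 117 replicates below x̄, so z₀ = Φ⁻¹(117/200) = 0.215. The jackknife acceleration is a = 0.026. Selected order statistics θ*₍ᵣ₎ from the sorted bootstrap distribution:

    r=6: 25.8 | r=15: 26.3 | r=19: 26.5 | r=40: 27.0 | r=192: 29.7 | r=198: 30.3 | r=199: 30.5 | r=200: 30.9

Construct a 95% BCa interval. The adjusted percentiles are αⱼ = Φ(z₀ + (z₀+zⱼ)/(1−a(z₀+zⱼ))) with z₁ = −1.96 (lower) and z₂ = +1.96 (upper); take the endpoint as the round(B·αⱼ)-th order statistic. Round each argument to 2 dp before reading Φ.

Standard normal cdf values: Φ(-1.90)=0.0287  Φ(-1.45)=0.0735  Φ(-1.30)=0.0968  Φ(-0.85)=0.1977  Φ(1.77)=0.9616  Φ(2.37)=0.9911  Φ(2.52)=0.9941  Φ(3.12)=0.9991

Lower: z₀ + z₁ = 0.215 + (-1.960) = -1.745; 1 − a(z₀+z₁) = 1 − (0.026)(-1.745) = 1.0454; argument = 0.215 + (-1.745)/1.0454 = -1.4543 → -1.45.
α₁ = Φ(-1.45) = 0.0735; rank = round(200 × 0.0735) = 15; θ*₍15₎ = 26.3.
Upper: z₀ + z₂ = 2.175; 1 − a(z₀+z₂) = 0.9435; argument = 2.5204 → 2.52; α₂ = 0.9941; rank = 199; θ*₍199₎ = 30.5.

(26.3, 30.5)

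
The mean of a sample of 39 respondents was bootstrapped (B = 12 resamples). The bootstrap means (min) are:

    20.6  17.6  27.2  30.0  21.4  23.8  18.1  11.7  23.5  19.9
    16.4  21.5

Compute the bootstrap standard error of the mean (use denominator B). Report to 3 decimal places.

SE* = 4.681

Bootstrap SE is the standard deviation of the 12 replicate means.
Mean of replicates: (20.6 + 17.6 + 27.2 + 30.0 + 21.4 + 23.8 + 18.1 + 11.7 + 23.5 + 19.9 + 16.4 + 21.5) / 12 = 251.7000 / 12 = 20.9750
Sum of squared deviations: (−0.3750)² + (−3.3750)² + (+6.2250)² + (+9.0250)² + (+0.4250)² + (+2.8250)² + (−2.8750)² + (−9.2750)² + (+2.5250)² + (−1.0750)² + (−4.5750)² + (+0.5250)² = 262.9225
Variance = 262.9225 / 12 = 21.9102
SE* = √21.9102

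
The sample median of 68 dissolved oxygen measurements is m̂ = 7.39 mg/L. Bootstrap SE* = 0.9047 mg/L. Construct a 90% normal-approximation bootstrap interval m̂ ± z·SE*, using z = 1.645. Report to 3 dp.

Margin = 1.645 × 0.9047 = 1.4882
Interval: 7.39 ± 1.4882

(5.902, 8.878)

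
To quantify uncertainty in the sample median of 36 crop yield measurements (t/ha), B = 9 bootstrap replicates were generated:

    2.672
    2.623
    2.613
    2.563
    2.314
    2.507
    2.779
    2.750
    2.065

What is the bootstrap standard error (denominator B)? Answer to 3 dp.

Bootstrap SE is the standard deviation of the 9 replicate medians.
Mean of replicates: (2.672 + 2.623 + 2.613 + 2.563 + 2.314 + 2.507 + 2.779 + 2.750 + 2.065) / 9 = 22.8860 / 9 = 2.5429
Sum of squared deviations: (+0.1291)² + (+0.0801)² + (+0.0701)² + (+0.0201)² + (−0.2289)² + (−0.0359)² + (+0.2361)² + (+0.2071)² + (−0.4779)² = 0.4091
Variance = 0.4091 / 9 = 0.0455
SE* = √0.0455

SE* = 0.213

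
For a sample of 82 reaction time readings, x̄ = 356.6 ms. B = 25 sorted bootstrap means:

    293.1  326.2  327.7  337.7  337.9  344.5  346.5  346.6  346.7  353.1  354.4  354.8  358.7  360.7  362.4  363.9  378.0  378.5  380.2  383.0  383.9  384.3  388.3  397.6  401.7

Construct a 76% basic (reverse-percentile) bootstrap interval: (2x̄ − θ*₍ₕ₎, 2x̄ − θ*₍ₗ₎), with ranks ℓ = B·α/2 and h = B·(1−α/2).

Percentile endpoints at ranks 3 and 22: θ*₍3₎ = 327.7, θ*₍22₎ = 384.3.
Basic interval reflects these around x̄:
  lower = 2 × 356.6 − 384.3 = 328.9
  upper = 2 × 356.6 − 327.7 = 385.5

(328.9, 385.5)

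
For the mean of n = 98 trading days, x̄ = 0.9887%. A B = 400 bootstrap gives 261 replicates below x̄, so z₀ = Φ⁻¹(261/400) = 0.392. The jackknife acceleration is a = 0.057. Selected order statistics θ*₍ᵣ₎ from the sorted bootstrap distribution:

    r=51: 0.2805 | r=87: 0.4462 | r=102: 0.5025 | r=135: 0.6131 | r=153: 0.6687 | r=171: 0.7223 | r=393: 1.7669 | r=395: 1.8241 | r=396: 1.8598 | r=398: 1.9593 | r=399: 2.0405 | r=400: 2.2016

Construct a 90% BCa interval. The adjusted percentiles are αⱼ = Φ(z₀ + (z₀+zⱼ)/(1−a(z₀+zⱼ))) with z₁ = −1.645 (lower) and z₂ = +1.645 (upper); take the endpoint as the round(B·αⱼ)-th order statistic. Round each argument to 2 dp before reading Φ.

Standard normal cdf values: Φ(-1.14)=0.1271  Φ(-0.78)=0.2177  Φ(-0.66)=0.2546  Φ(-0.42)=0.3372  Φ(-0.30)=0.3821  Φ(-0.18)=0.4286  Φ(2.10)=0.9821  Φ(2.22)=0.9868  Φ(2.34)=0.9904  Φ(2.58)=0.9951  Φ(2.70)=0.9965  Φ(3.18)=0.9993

Lower: z₀ + z₁ = 0.392 + (-1.645) = -1.253; 1 − a(z₀+z₁) = 1 − (0.057)(-1.253) = 1.0714; argument = 0.392 + (-1.253)/1.0714 = -0.7775 → -0.78.
α₁ = Φ(-0.78) = 0.2177; rank = round(400 × 0.2177) = 87; θ*₍87₎ = 0.4462.
Upper: z₀ + z₂ = 2.037; 1 − a(z₀+z₂) = 0.8839; argument = 2.6966 → 2.70; α₂ = 0.9965; rank = 399; θ*₍399₎ = 2.0405.

(0.4462, 2.0405)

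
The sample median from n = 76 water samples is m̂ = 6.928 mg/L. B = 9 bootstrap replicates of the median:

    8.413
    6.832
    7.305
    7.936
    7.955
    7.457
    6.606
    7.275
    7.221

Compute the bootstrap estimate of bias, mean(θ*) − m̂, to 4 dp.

mean(θ*) = (8.413 + 6.832 + 7.305 + 7.936 + 7.955 + 7.457 + 6.606 + 7.275 + 7.221) / 9 = 7.44444
bias = 7.44444 − 6.928

bias = +0.5164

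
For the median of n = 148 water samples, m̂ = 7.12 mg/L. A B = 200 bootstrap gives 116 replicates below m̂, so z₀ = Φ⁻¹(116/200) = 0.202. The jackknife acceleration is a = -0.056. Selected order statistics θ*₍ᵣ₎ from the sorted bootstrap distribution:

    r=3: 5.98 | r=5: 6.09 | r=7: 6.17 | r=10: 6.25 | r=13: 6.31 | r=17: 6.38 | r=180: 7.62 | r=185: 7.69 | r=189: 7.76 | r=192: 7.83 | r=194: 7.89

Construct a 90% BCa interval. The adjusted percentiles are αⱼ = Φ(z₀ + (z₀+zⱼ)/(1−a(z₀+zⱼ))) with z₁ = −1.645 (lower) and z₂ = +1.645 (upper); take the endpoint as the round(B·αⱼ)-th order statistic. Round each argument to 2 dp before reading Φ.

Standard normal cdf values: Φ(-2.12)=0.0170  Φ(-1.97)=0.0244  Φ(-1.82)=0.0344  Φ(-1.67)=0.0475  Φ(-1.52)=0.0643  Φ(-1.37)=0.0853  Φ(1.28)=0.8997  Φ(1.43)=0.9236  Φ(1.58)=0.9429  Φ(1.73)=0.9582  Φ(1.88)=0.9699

(6.38, 7.89)

Lower: z₀ + z₁ = 0.202 + (-1.645) = -1.443; 1 − a(z₀+z₁) = 1 − (-0.056)(-1.443) = 0.9192; argument = 0.202 + (-1.443)/0.9192 = -1.3679 → -1.37.
α₁ = Φ(-1.37) = 0.0853; rank = round(200 × 0.0853) = 17; θ*₍17₎ = 6.38.
Upper: z₀ + z₂ = 1.847; 1 − a(z₀+z₂) = 1.1034; argument = 1.8759 → 1.88; α₂ = 0.9699; rank = 194; θ*₍194₎ = 7.89.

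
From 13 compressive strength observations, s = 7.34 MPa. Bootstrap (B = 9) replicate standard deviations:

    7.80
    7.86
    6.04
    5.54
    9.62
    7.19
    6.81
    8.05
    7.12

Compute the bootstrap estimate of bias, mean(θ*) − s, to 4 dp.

mean(θ*) = (7.80 + 7.86 + 6.04 + 5.54 + 9.62 + 7.19 + 6.81 + 8.05 + 7.12) / 9 = 7.33667
bias = 7.33667 − 7.34

bias = −0.0033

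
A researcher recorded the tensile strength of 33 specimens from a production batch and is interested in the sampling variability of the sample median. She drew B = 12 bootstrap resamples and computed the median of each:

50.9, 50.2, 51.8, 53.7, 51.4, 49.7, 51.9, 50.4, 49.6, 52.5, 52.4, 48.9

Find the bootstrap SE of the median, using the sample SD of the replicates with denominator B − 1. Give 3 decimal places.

SE* = 1.415

Bootstrap SE is the standard deviation of the 12 replicate medians.
Mean of replicates: (50.9 + 50.2 + 51.8 + 53.7 + 51.4 + 49.7 + 51.9 + 50.4 + 49.6 + 52.5 + 52.4 + 48.9) / 12 = 613.4000 / 12 = 51.1167
Sum of squared deviations: (−0.2167)² + (−0.9167)² + (+0.6833)² + (+2.5833)² + (+0.2833)² + (−1.4167)² + (+0.7833)² + (−0.7167)² + (−1.5167)² + (+1.3833)² + (+1.2833)² + (−2.2167)² = 22.0167
Variance = 22.0167 / 11 = 2.0015
SE* = √2.0015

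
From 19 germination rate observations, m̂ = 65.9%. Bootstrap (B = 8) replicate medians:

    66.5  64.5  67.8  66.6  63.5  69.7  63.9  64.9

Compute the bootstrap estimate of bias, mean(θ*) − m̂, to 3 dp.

mean(θ*) = (66.5 + 64.5 + 67.8 + 66.6 + 63.5 + 69.7 + 63.9 + 64.9) / 8 = 65.9250
bias = 65.9250 − 65.9

bias = +0.025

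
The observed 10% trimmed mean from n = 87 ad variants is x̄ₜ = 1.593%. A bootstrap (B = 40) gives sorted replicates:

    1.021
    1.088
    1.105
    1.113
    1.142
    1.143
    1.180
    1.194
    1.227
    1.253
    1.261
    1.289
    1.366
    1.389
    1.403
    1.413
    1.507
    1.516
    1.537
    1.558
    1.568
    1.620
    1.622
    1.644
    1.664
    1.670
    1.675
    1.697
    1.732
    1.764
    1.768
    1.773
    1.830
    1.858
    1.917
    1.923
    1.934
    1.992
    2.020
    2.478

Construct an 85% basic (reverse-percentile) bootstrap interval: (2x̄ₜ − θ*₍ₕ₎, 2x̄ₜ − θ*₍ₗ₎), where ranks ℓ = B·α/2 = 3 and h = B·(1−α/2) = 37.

Percentile endpoints at ranks 3 and 37: θ*₍3₎ = 1.105, θ*₍37₎ = 1.934.
Basic interval reflects these around x̄ₜ:
  lower = 2 × 1.593 − 1.934 = 1.252
  upper = 2 × 1.593 − 1.105 = 2.081

(1.252, 2.081)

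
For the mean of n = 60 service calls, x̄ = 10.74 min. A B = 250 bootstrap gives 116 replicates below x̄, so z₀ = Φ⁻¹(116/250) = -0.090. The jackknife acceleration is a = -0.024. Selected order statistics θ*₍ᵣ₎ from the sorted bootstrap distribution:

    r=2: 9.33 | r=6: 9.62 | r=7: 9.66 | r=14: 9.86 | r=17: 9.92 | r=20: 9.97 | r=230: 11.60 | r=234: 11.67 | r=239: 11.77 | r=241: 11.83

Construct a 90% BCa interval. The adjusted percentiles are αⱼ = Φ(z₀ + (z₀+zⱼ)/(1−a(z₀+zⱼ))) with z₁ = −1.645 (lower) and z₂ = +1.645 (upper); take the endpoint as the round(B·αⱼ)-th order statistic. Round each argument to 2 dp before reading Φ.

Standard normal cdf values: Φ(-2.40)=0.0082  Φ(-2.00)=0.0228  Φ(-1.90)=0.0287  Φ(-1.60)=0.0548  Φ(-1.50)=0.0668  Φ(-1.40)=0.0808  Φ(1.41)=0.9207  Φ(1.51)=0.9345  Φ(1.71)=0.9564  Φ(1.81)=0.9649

(9.66, 11.60)

Lower: z₀ + z₁ = -0.090 + (-1.645) = -1.735; 1 − a(z₀+z₁) = 1 − (-0.024)(-1.735) = 0.9584; argument = -0.090 + (-1.735)/0.9584 = -1.9004 → -1.90.
α₁ = Φ(-1.90) = 0.0287; rank = round(250 × 0.0287) = 7; θ*₍7₎ = 9.66.
Upper: z₀ + z₂ = 1.555; 1 − a(z₀+z₂) = 1.0373; argument = 1.4091 → 1.41; α₂ = 0.9207; rank = 230; θ*₍230₎ = 11.60.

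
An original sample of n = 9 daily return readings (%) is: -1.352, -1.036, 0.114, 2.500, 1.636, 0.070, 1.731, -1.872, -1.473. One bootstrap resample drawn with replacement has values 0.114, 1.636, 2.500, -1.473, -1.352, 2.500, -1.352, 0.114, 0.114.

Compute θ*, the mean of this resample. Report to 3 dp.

θ* = 0.311

Mean = (0.114 + 1.636 + 2.500 + (-1.473) + (-1.352) + 2.500 + (-1.352) + 0.114 + 0.114) / 9 = 2.8010 / 9 = 0.311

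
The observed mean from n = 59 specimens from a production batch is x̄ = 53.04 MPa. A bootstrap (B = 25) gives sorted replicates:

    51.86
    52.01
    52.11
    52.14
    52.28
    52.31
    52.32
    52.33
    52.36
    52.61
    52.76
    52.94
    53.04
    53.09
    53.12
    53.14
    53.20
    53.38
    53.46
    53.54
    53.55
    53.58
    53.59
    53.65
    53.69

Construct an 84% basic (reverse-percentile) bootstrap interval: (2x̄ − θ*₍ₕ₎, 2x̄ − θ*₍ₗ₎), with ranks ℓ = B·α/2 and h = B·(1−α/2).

Percentile endpoints at ranks 2 and 23: θ*₍2₎ = 52.01, θ*₍23₎ = 53.59.
Basic interval reflects these around x̄:
  lower = 2 × 53.04 − 53.59 = 52.49
  upper = 2 × 53.04 − 52.01 = 54.07

(52.49, 54.07)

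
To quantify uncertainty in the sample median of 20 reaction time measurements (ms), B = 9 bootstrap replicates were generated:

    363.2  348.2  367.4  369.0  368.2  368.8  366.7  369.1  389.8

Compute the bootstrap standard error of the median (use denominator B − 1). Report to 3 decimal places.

Bootstrap SE is the standard deviation of the 9 replicate medians.
Mean of replicates: (363.2 + 348.2 + 367.4 + 369.0 + 368.2 + 368.8 + 366.7 + 369.1 + 389.8) / 9 = 3310.4000 / 9 = 367.8222
Sum of squared deviations: (−4.6222)² + (−19.6222)² + (−0.4222)² + (+1.1778)² + (+0.3778)² + (+0.9778)² + (−1.1222)² + (+1.2778)² + (+21.9778)² = 894.9756
Variance = 894.9756 / 8 = 111.8719
SE* = √111.8719

SE* = 10.577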